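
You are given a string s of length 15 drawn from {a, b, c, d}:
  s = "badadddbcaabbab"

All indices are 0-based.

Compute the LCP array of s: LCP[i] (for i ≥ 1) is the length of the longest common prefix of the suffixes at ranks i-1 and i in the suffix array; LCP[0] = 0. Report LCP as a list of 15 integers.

[0, 1, 2, 1, 2, 0, 1, 2, 1, 1, 0, 0, 1, 1, 2]

rank→(start, suffix):
  0 → (9, 'aabbab')
  1 → (13, 'ab')
  2 → (10, 'abbab')
  3 → (1, 'adadddbcaabbab')
  4 → (3, 'adddbcaabbab')
  5 → (14, 'b')
  6 → (12, 'bab')
  7 → (0, 'badadddbcaabbab')
  8 → (11, 'bbab')
  9 → (7, 'bcaabbab')
  10 → (8, 'caabbab')
  11 → (2, 'dadddbcaabbab')
  12 → (6, 'dbcaabbab')
  13 → (5, 'ddbcaabbab')
  14 → (4, 'dddbcaabbab')

SA = [9, 13, 10, 1, 3, 14, 12, 0, 11, 7, 8, 2, 6, 5, 4]
[i] adj suffixes → lcp
  [1] 9/13 → 1 ('a')
  [2] 13/10 → 2 ('ab')
  [3] 10/1 → 1 ('a')
  [4] 1/3 → 2 ('ad')
  [5] 3/14 → 0 ('')
  [6] 14/12 → 1 ('b')
  [7] 12/0 → 2 ('ba')
  [8] 0/11 → 1 ('b')
  [9] 11/7 → 1 ('b')
  [10] 7/8 → 0 ('')
  [11] 8/2 → 0 ('')
  [12] 2/6 → 1 ('d')
  [13] 6/5 → 1 ('d')
  [14] 5/4 → 2 ('dd')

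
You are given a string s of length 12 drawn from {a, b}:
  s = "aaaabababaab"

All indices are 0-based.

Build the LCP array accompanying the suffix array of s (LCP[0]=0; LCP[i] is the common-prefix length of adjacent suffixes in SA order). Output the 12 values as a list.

rank→(start, suffix):
  0 → (0, 'aaaabababaab')
  1 → (1, 'aaabababaab')
  2 → (9, 'aab')
  3 → (2, 'aabababaab')
  4 → (10, 'ab')
  5 → (7, 'abaab')
  6 → (5, 'ababaab')
  7 → (3, 'abababaab')
  8 → (11, 'b')
  9 → (8, 'baab')
  10 → (6, 'babaab')
  11 → (4, 'bababaab')

SA = [0, 1, 9, 2, 10, 7, 5, 3, 11, 8, 6, 4]
[i] adj suffixes → lcp
  [1] 0/1 → 3 ('aaa')
  [2] 1/9 → 2 ('aa')
  [3] 9/2 → 3 ('aab')
  [4] 2/10 → 1 ('a')
  [5] 10/7 → 2 ('ab')
  [6] 7/5 → 3 ('aba')
  [7] 5/3 → 5 ('ababa')
  [8] 3/11 → 0 ('')
  [9] 11/8 → 1 ('b')
  [10] 8/6 → 2 ('ba')
  [11] 6/4 → 4 ('baba')

[0, 3, 2, 3, 1, 2, 3, 5, 0, 1, 2, 4]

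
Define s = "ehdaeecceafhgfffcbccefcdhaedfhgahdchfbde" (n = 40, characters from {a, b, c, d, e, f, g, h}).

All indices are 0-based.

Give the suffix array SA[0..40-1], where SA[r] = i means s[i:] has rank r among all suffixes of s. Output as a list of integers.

rank→(start, suffix):
  0 → (25, 'aedfhgahdchfbde')
  1 → (3, 'aeecceafhgfffcbccefcdhaedfhgahdchfbde')
  2 → (9, 'afhgfffcbccefcdhaedfhgahdchfbde')
  3 → (31, 'ahdchfbde')
  4 → (17, 'bccefcdhaedfhgahdchfbde')
  5 → (37, 'bde')
  6 → (16, 'cbccefcdhaedfhgahdchfbde')
  7 → (6, 'cceafhgfffcbccefcdhaedfhgahdchfbde')
  8 → (18, 'ccefcdhaedfhgahdchfbde')
  9 → (22, 'cdhaedfhgahdchfbde')
  10 → (7, 'ceafhgfffcbccefcdhaedfhgahdchfbde')
  11 → (19, 'cefcdhaedfhgahdchfbde')
  12 → (34, 'chfbde')
  13 → (2, 'daeecceafhgfffcbccefcdhaedfhgahdchfbde')
  14 → (33, 'dchfbde')
  15 → (38, 'de')
  16 → (27, 'dfhgahdchfbde')
  17 → (23, 'dhaedfhgahdchfbde')
  18 → (39, 'e')
  19 → (8, 'eafhgfffcbccefcdhaedfhgahdchfbde')
  20 → (5, 'ecceafhgfffcbccefcdhaedfhgahdchfbde')
  21 → (26, 'edfhgahdchfbde')
  22 → (4, 'eecceafhgfffcbccefcdhaedfhgahdchfbde')
  23 → (20, 'efcdhaedfhgahdchfbde')
  24 → (0, 'ehdaeecceafhgfffcbccefcdhaedfhgahdchfbde')
  25 → (36, 'fbde')
  26 → (15, 'fcbccefcdhaedfhgahdchfbde')
  27 → (21, 'fcdhaedfhgahdchfbde')
  28 → (14, 'ffcbccefcdhaedfhgahdchfbde')
  29 → (13, 'fffcbccefcdhaedfhgahdchfbde')
  30 → (28, 'fhgahdchfbde')
  31 → (10, 'fhgfffcbccefcdhaedfhgahdchfbde')
  32 → (30, 'gahdchfbde')
  33 → (12, 'gfffcbccefcdhaedfhgahdchfbde')
  34 → (24, 'haedfhgahdchfbde')
  35 → (1, 'hdaeecceafhgfffcbccefcdhaedfhgahdchfbde')
  36 → (32, 'hdchfbde')
  37 → (35, 'hfbde')
  38 → (29, 'hgahdchfbde')
  39 → (11, 'hgfffcbccefcdhaedfhgahdchfbde')

[25, 3, 9, 31, 17, 37, 16, 6, 18, 22, 7, 19, 34, 2, 33, 38, 27, 23, 39, 8, 5, 26, 4, 20, 0, 36, 15, 21, 14, 13, 28, 10, 30, 12, 24, 1, 32, 35, 29, 11]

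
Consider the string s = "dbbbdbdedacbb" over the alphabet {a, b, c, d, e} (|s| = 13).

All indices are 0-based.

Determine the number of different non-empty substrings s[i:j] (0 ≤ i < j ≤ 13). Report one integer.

sorted suffixes:
  #0 SA[0]=9  'acbb'
  #1 SA[1]=12  'b'
  #2 SA[2]=11  'bb'
  #3 SA[3]=1  'bbbdbdedacbb'
  #4 SA[4]=2  'bbdbdedacbb'
  #5 SA[5]=3  'bdbdedacbb'
  #6 SA[6]=5  'bdedacbb'
  #7 SA[7]=10  'cbb'
  #8 SA[8]=8  'dacbb'
  #9 SA[9]=0  'dbbbdbdedacbb'
  #10 SA[10]=4  'dbdedacbb'
  #11 SA[11]=6  'dedacbb'
  #12 SA[12]=7  'edacbb'

SA = [9, 12, 11, 1, 2, 3, 5, 10, 8, 0, 4, 6, 7]
i: (SA[i-1],SA[i]) lcp shared
  1: (9,12) 0 ''
  2: (12,11) 1 'b'
  3: (11,1) 2 'bb'
  4: (1,2) 2 'bb'
  5: (2,3) 1 'b'
  6: (3,5) 2 'bd'
  7: (5,10) 0 ''
  8: (10,8) 0 ''
  9: (8,0) 1 'd'
  10: (0,4) 2 'db'
  11: (4,6) 1 'd'
  12: (6,7) 0 ''

n(n+1)/2 = 13·14/2 = 91
Σ LCP = 0 + 0 + 1 + 2 + 2 + 1 + 2 + 0 + 0 + 1 + 2 + 1 + 0 = 12
distinct = 91 − 12 = 79

79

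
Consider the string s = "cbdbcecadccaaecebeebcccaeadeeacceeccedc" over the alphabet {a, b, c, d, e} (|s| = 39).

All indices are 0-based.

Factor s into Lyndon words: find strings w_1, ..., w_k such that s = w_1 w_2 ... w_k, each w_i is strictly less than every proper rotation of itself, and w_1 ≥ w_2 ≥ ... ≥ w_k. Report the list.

["c", "bd", "bcec", "adcc", "aaecebeebcccaeadeeacceeccedc"]

emit factor 1: 'c' (i=0, period=1)
emit factor 2: 'bd' (i=1, period=2)
emit factor 3: 'bcec' (i=3, period=4)
emit factor 4: 'adcc' (i=7, period=4)
emit factor 5: 'aaecebeebcccaeadeeacceeccedc' (i=11, period=28)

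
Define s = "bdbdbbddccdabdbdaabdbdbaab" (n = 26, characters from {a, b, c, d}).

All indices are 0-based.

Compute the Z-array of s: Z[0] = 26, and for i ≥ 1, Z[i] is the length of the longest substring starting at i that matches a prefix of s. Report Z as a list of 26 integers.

Z[0]=26
i=1: fresh scan; Z[1]=0
i=2: fresh scan; Z[2]=3 extend→box=[2,5)
i=3: min(r-i=2, Z[1]=0)=0; Z[3]=0
i=4: min(r-i=1, Z[2]=3)=1; Z[4]=1
i=5: fresh scan; Z[5]=2 extend→box=[5,7)
i=6: min(r-i=1, Z[1]=0)=0; Z[6]=0
i=7: fresh scan; Z[7]=0
i=8: fresh scan; Z[8]=0
i=9: fresh scan; Z[9]=0
i=10: fresh scan; Z[10]=0
i=11: fresh scan; Z[11]=0
i=12: fresh scan; Z[12]=4 extend→box=[12,16)
i=13: min(r-i=3, Z[1]=0)=0; Z[13]=0
i=14: min(r-i=2, Z[2]=3)=2; Z[14]=2
i=15: min(r-i=1, Z[3]=0)=0; Z[15]=0
i=16: fresh scan; Z[16]=0
i=17: fresh scan; Z[17]=0
i=18: fresh scan; Z[18]=5 extend→box=[18,23)
i=19: min(r-i=4, Z[1]=0)=0; Z[19]=0
i=20: min(r-i=3, Z[2]=3)=3; Z[20]=3
i=21: min(r-i=2, Z[3]=0)=0; Z[21]=0
i=22: min(r-i=1, Z[4]=1)=1; Z[22]=1
i=23: fresh scan; Z[23]=0
i=24: fresh scan; Z[24]=0
i=25: fresh scan; Z[25]=1 extend→box=[25,26)

[26, 0, 3, 0, 1, 2, 0, 0, 0, 0, 0, 0, 4, 0, 2, 0, 0, 0, 5, 0, 3, 0, 1, 0, 0, 1]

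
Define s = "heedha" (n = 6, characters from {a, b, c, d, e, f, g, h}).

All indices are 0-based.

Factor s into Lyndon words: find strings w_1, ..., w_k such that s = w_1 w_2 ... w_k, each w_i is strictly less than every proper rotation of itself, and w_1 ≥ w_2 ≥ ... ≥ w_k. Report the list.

["h", "e", "e", "dh", "a"]

emit factor 1: 'h' (i=0, period=1)
emit factor 2: 'e' (i=1, period=1)
emit factor 3: 'e' (i=2, period=1)
emit factor 4: 'dh' (i=3, period=2)
emit factor 5: 'a' (i=5, period=1)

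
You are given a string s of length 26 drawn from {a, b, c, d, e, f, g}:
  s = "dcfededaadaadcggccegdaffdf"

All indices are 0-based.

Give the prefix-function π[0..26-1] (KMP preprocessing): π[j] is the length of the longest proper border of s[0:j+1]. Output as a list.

[0, 0, 0, 0, 1, 0, 1, 0, 0, 1, 0, 0, 1, 2, 0, 0, 0, 0, 0, 0, 1, 0, 0, 0, 1, 0]

π[0] = 0
j=1 s[j]='c': π[1]=0 (border '')
j=2 s[j]='f': π[2]=0 (border '')
j=3 s[j]='e': π[3]=0 (border '')
j=4 s[j]='d': π[4]=1 (border 'd')
j=5 s[j]='e': k: 1→0; π[5]=0 (border '')
j=6 s[j]='d': π[6]=1 (border 'd')
j=7 s[j]='a': k: 1→0; π[7]=0 (border '')
j=8 s[j]='a': π[8]=0 (border '')
j=9 s[j]='d': π[9]=1 (border 'd')
j=10 s[j]='a': k: 1→0; π[10]=0 (border '')
j=11 s[j]='a': π[11]=0 (border '')
j=12 s[j]='d': π[12]=1 (border 'd')
j=13 s[j]='c': π[13]=2 (border 'dc')
j=14 s[j]='g': k: 2→0; π[14]=0 (border '')
j=15 s[j]='g': π[15]=0 (border '')
j=16 s[j]='c': π[16]=0 (border '')
j=17 s[j]='c': π[17]=0 (border '')
j=18 s[j]='e': π[18]=0 (border '')
j=19 s[j]='g': π[19]=0 (border '')
j=20 s[j]='d': π[20]=1 (border 'd')
j=21 s[j]='a': k: 1→0; π[21]=0 (border '')
j=22 s[j]='f': π[22]=0 (border '')
j=23 s[j]='f': π[23]=0 (border '')
j=24 s[j]='d': π[24]=1 (border 'd')
j=25 s[j]='f': k: 1→0; π[25]=0 (border '')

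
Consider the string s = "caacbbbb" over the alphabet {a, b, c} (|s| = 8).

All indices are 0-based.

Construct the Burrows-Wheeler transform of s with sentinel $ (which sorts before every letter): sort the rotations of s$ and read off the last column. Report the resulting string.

bcabbbc$a

rank  rotation   last
    0  $caacbbbb  b
    1  aacbbbb$c  c
    2  acbbbb$ca  a
    3  b$caacbbb  b
    4  bb$caacbb  b
    5  bbb$caacb  b
    6  bbbb$caac  c
    7  caacbbbb$  $
    8  cbbbb$caa  a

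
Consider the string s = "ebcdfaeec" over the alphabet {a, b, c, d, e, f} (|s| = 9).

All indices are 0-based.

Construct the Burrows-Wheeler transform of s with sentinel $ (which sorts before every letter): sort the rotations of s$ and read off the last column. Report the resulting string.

rank  rotation    last
    0  $ebcdfaeec  c
    1  aeec$ebcdf  f
    2  bcdfaeec$e  e
    3  c$ebcdfaee  e
    4  cdfaeec$eb  b
    5  dfaeec$ebc  c
    6  ebcdfaeec$  $
    7  ec$ebcdfae  e
    8  eec$ebcdfa  a
    9  faeec$ebcd  d

cfeebc$ead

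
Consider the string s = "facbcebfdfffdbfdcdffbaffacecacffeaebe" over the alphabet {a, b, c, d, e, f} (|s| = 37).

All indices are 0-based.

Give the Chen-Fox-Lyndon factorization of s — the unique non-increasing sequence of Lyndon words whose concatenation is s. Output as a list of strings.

["f", "acbcebfdfffdbfdcdffbaffacecacffeaebe"]

emit factor 1: 'f' (i=0, period=1)
emit factor 2: 'acbcebfdfffdbfdcdffbaffacecacffeaebe' (i=1, period=36)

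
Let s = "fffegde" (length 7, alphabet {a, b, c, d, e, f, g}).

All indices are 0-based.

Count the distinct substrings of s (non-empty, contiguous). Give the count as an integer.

rank | idx | suffix
   0 |   5 | de
   1 |   6 | e
   2 |   3 | egde
   3 |   2 | fegde
   4 |   1 | ffegde
   5 |   0 | fffegde
   6 |   4 | gde

SA = [5, 6, 3, 2, 1, 0, 4]
rank  pair      lcp
   1  s[5:],s[6:]  0  ''
   2  s[6:],s[3:]  1  'e'
   3  s[3:],s[2:]  0  ''
   4  s[2:],s[1:]  1  'f'
   5  s[1:],s[0:]  2  'ff'
   6  s[0:],s[4:]  0  ''

n(n+1)/2 = 7·8/2 = 28
Σ LCP = 0 + 0 + 1 + 0 + 1 + 2 + 0 = 4
distinct = 28 − 4 = 24

24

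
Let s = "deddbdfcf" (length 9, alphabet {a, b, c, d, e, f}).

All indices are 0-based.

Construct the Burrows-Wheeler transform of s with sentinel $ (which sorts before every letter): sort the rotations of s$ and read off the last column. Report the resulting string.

rank  rotation    last
    0  $deddbdfcf  f
    1  bdfcf$dedd  d
    2  cf$deddbdf  f
    3  dbdfcf$ded  d
    4  ddbdfcf$de  e
    5  deddbdfcf$  $
    6  dfcf$deddb  b
    7  eddbdfcf$d  d
    8  f$deddbdfc  c
    9  fcf$deddbd  d

fdfde$bdcd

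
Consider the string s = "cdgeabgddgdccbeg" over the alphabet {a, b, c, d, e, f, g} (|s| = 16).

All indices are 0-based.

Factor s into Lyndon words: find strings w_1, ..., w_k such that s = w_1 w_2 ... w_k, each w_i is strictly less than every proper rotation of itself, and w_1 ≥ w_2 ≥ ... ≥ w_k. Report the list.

["cdge", "abgddgdccbeg"]

emit factor 1: 'cdge' (i=0, period=4)
emit factor 2: 'abgddgdccbeg' (i=4, period=12)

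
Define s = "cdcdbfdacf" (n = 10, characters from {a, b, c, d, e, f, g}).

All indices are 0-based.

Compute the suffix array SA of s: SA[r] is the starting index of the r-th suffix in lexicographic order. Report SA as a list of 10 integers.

[7, 4, 2, 0, 8, 6, 3, 1, 9, 5]

sorted suffixes:
  #0 SA[0]=7  'acf'
  #1 SA[1]=4  'bfdacf'
  #2 SA[2]=2  'cdbfdacf'
  #3 SA[3]=0  'cdcdbfdacf'
  #4 SA[4]=8  'cf'
  #5 SA[5]=6  'dacf'
  #6 SA[6]=3  'dbfdacf'
  #7 SA[7]=1  'dcdbfdacf'
  #8 SA[8]=9  'f'
  #9 SA[9]=5  'fdacf'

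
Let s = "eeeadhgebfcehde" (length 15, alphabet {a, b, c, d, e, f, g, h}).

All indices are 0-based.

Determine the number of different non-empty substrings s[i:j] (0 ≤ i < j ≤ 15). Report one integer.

rank | idx | suffix
   0 |   3 | adhgebfcehde
   1 |   8 | bfcehde
   2 |  10 | cehde
   3 |  13 | de
   4 |   4 | dhgebfcehde
   5 |  14 | e
   6 |   2 | eadhgebfcehde
   7 |   7 | ebfcehde
   8 |   1 | eeadhgebfcehde
   9 |   0 | eeeadhgebfcehde
  10 |  11 | ehde
  11 |   9 | fcehde
  12 |   6 | gebfcehde
  13 |  12 | hde
  14 |   5 | hgebfcehde

SA = [3, 8, 10, 13, 4, 14, 2, 7, 1, 0, 11, 9, 6, 12, 5]
rank  pair      lcp
   1  s[3:],s[8:]  0  ''
   2  s[8:],s[10:]  0  ''
   3  s[10:],s[13:]  0  ''
   4  s[13:],s[4:]  1  'd'
   5  s[4:],s[14:]  0  ''
   6  s[14:],s[2:]  1  'e'
   7  s[2:],s[7:]  1  'e'
   8  s[7:],s[1:]  1  'e'
   9  s[1:],s[0:]  2  'ee'
  10  s[0:],s[11:]  1  'e'
  11  s[11:],s[9:]  0  ''
  12  s[9:],s[6:]  0  ''
  13  s[6:],s[12:]  0  ''
  14  s[12:],s[5:]  1  'h'

n(n+1)/2 = 15·16/2 = 120
Σ LCP = 0 + 0 + 0 + 0 + 1 + 0 + 1 + 1 + 1 + 2 + 1 + 0 + 0 + 0 + 1 = 8
distinct = 120 − 8 = 112

112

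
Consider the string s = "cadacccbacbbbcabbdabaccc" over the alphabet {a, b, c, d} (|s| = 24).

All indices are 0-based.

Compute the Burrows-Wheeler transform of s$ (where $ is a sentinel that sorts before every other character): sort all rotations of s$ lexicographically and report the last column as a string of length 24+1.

rank  rotation                   last
    0  $cadacccbacbbbcabbdabaccc  c
    1  abaccc$cadacccbacbbbcabbd  d
    2  abbdabaccc$cadacccbacbbbc  c
    3  acbbbcabbdabaccc$cadacccb  b
    4  accc$cadacccbacbbbcabbdab  b
    5  acccbacbbbcabbdabaccc$cad  d
    6  adacccbacbbbcabbdabaccc$c  c
    7  bacbbbcabbdabaccc$cadaccc  c
    8  baccc$cadacccbacbbbcabbda  a
    9  bbbcabbdabaccc$cadacccbac  c
   10  bbcabbdabaccc$cadacccbacb  b
   11  bbdabaccc$cadacccbacbbbca  a
   12  bcabbdabaccc$cadacccbacbb  b
   13  bdabaccc$cadacccbacbbbcab  b
   14  c$cadacccbacbbbcabbdabacc  c
   15  cabbdabaccc$cadacccbacbbb  b
   16  cadacccbacbbbcabbdabaccc$  $
   17  cbacbbbcabbdabaccc$cadacc  c
   18  cbbbcabbdabaccc$cadacccba  a
   19  cc$cadacccbacbbbcabbdabac  c
   20  ccbacbbbcabbdabaccc$cadac  c
   21  ccc$cadacccbacbbbcabbdaba  a
   22  cccbacbbbcabbdabaccc$cada  a
   23  dabaccc$cadacccbacbbbcabb  b
   24  dacccbacbbbcabbdabaccc$ca  a

cdcbbdccacbabbcb$caccaaba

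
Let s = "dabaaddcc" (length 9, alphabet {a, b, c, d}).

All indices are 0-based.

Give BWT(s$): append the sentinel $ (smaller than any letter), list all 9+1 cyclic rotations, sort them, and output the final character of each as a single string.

cbdaacd$da

rank  rotation    last
    0  $dabaaddcc  c
    1  aaddcc$dab  b
    2  abaaddcc$d  d
    3  addcc$daba  a
    4  baaddcc$da  a
    5  c$dabaaddc  c
    6  cc$dabaadd  d
    7  dabaaddcc$  $
    8  dcc$dabaad  d
    9  ddcc$dabaa  a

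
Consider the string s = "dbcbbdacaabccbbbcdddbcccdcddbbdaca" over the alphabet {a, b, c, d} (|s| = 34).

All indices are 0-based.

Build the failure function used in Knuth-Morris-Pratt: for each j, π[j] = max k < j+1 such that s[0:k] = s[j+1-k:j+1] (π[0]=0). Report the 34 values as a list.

[0, 0, 0, 0, 0, 1, 0, 0, 0, 0, 0, 0, 0, 0, 0, 0, 0, 1, 1, 1, 2, 3, 0, 0, 1, 0, 1, 1, 2, 0, 1, 0, 0, 0]

π[0] = 0
j=1 s[j]='b': π[1]=0 (border '')
j=2 s[j]='c': π[2]=0 (border '')
j=3 s[j]='b': π[3]=0 (border '')
j=4 s[j]='b': π[4]=0 (border '')
j=5 s[j]='d': π[5]=1 (border 'd')
j=6 s[j]='a': k: 1→0; π[6]=0 (border '')
j=7 s[j]='c': π[7]=0 (border '')
j=8 s[j]='a': π[8]=0 (border '')
j=9 s[j]='a': π[9]=0 (border '')
j=10 s[j]='b': π[10]=0 (border '')
j=11 s[j]='c': π[11]=0 (border '')
j=12 s[j]='c': π[12]=0 (border '')
j=13 s[j]='b': π[13]=0 (border '')
j=14 s[j]='b': π[14]=0 (border '')
j=15 s[j]='b': π[15]=0 (border '')
j=16 s[j]='c': π[16]=0 (border '')
j=17 s[j]='d': π[17]=1 (border 'd')
j=18 s[j]='d': k: 1→0; π[18]=1 (border 'd')
j=19 s[j]='d': k: 1→0; π[19]=1 (border 'd')
j=20 s[j]='b': π[20]=2 (border 'db')
j=21 s[j]='c': π[21]=3 (border 'dbc')
j=22 s[j]='c': k: 3→0; π[22]=0 (border '')
j=23 s[j]='c': π[23]=0 (border '')
j=24 s[j]='d': π[24]=1 (border 'd')
j=25 s[j]='c': k: 1→0; π[25]=0 (border '')
j=26 s[j]='d': π[26]=1 (border 'd')
j=27 s[j]='d': k: 1→0; π[27]=1 (border 'd')
j=28 s[j]='b': π[28]=2 (border 'db')
j=29 s[j]='b': k: 2→0; π[29]=0 (border '')
j=30 s[j]='d': π[30]=1 (border 'd')
j=31 s[j]='a': k: 1→0; π[31]=0 (border '')
j=32 s[j]='c': π[32]=0 (border '')
j=33 s[j]='a': π[33]=0 (border '')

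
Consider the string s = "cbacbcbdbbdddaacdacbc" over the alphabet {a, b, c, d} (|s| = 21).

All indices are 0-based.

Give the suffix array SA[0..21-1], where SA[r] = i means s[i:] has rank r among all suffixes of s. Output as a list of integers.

[13, 17, 2, 14, 1, 8, 19, 4, 6, 9, 20, 0, 18, 3, 5, 15, 12, 16, 7, 11, 10]

rank→(start, suffix):
  0 → (13, 'aacdacbc')
  1 → (17, 'acbc')
  2 → (2, 'acbcbdbbdddaacdacbc')
  3 → (14, 'acdacbc')
  4 → (1, 'bacbcbdbbdddaacdacbc')
  5 → (8, 'bbdddaacdacbc')
  6 → (19, 'bc')
  7 → (4, 'bcbdbbdddaacdacbc')
  8 → (6, 'bdbbdddaacdacbc')
  9 → (9, 'bdddaacdacbc')
  10 → (20, 'c')
  11 → (0, 'cbacbcbdbbdddaacdacbc')
  12 → (18, 'cbc')
  13 → (3, 'cbcbdbbdddaacdacbc')
  14 → (5, 'cbdbbdddaacdacbc')
  15 → (15, 'cdacbc')
  16 → (12, 'daacdacbc')
  17 → (16, 'dacbc')
  18 → (7, 'dbbdddaacdacbc')
  19 → (11, 'ddaacdacbc')
  20 → (10, 'dddaacdacbc')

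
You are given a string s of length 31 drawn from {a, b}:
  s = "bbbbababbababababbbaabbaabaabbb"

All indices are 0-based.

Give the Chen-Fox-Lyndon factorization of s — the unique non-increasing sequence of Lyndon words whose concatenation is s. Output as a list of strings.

emit factor 1: 'b' (i=0, period=1)
emit factor 2: 'b' (i=1, period=1)
emit factor 3: 'b' (i=2, period=1)
emit factor 4: 'b' (i=3, period=1)
emit factor 5: 'ababb' (i=4, period=5)
emit factor 6: 'ababababbb' (i=9, period=10)
emit factor 7: 'aabb' (i=19, period=4)
emit factor 8: 'aabaabbb' (i=23, period=8)

["b", "b", "b", "b", "ababb", "ababababbb", "aabb", "aabaabbb"]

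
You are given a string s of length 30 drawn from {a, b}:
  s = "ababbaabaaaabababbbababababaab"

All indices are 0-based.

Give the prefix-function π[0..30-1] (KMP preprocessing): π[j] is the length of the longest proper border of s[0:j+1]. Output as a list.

[0, 0, 1, 2, 0, 1, 1, 2, 3, 1, 1, 1, 2, 3, 4, 3, 4, 5, 0, 1, 2, 3, 4, 3, 4, 3, 4, 3, 1, 2]

π[0] = 0
j=1 s[j]='b': π[1]=0 (border '')
j=2 s[j]='a': π[2]=1 (border 'a')
j=3 s[j]='b': π[3]=2 (border 'ab')
j=4 s[j]='b': k: 2→0; π[4]=0 (border '')
j=5 s[j]='a': π[5]=1 (border 'a')
j=6 s[j]='a': k: 1→0; π[6]=1 (border 'a')
j=7 s[j]='b': π[7]=2 (border 'ab')
j=8 s[j]='a': π[8]=3 (border 'aba')
j=9 s[j]='a': k: 3→1→0; π[9]=1 (border 'a')
j=10 s[j]='a': k: 1→0; π[10]=1 (border 'a')
j=11 s[j]='a': k: 1→0; π[11]=1 (border 'a')
j=12 s[j]='b': π[12]=2 (border 'ab')
j=13 s[j]='a': π[13]=3 (border 'aba')
j=14 s[j]='b': π[14]=4 (border 'abab')
j=15 s[j]='a': k: 4→2; π[15]=3 (border 'aba')
j=16 s[j]='b': π[16]=4 (border 'abab')
j=17 s[j]='b': π[17]=5 (border 'ababb')
j=18 s[j]='b': k: 5→0; π[18]=0 (border '')
j=19 s[j]='a': π[19]=1 (border 'a')
j=20 s[j]='b': π[20]=2 (border 'ab')
j=21 s[j]='a': π[21]=3 (border 'aba')
j=22 s[j]='b': π[22]=4 (border 'abab')
j=23 s[j]='a': k: 4→2; π[23]=3 (border 'aba')
j=24 s[j]='b': π[24]=4 (border 'abab')
j=25 s[j]='a': k: 4→2; π[25]=3 (border 'aba')
j=26 s[j]='b': π[26]=4 (border 'abab')
j=27 s[j]='a': k: 4→2; π[27]=3 (border 'aba')
j=28 s[j]='a': k: 3→1→0; π[28]=1 (border 'a')
j=29 s[j]='b': π[29]=2 (border 'ab')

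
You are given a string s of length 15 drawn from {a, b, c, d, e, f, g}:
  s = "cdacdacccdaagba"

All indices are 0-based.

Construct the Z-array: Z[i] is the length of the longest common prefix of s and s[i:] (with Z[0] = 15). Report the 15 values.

Z[0]=15
i=1: i≥r, start 0; Z[1]=0
i=2: i≥r, start 0; Z[2]=0
i=3: i≥r, start 0; Z[3]=4 extend→box=[3,7)
i=4: min(r-i=3, Z[1]=0)=0; Z[4]=0
i=5: min(r-i=2, Z[2]=0)=0; Z[5]=0
i=6: min(r-i=1, Z[3]=4)=1; Z[6]=1
i=7: i≥r, start 0; Z[7]=1 extend→box=[7,8)
i=8: i≥r, start 0; Z[8]=3 extend→box=[8,11)
i=9: min(r-i=2, Z[1]=0)=0; Z[9]=0
i=10: min(r-i=1, Z[2]=0)=0; Z[10]=0
i=11: i≥r, start 0; Z[11]=0
i=12: i≥r, start 0; Z[12]=0
i=13: i≥r, start 0; Z[13]=0
i=14: i≥r, start 0; Z[14]=0

[15, 0, 0, 4, 0, 0, 1, 1, 3, 0, 0, 0, 0, 0, 0]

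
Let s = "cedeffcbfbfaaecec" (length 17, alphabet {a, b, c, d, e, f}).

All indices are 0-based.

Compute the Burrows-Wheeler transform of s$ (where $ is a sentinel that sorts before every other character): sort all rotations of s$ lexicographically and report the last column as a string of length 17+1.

rank  rotation            last
    0  $cedeffcbfbfaaecec  c
    1  aaecec$cedeffcbfbf  f
    2  aecec$cedeffcbfbfa  a
    3  bfaaecec$cedeffcbf  f
    4  bfbfaaecec$cedeffc  c
    5  c$cedeffcbfbfaaece  e
    6  cbfbfaaecec$cedeff  f
    7  cec$cedeffcbfbfaae  e
    8  cedeffcbfbfaaecec$  $
    9  deffcbfbfaaecec$ce  e
   10  ec$cedeffcbfbfaaec  c
   11  ecec$cedeffcbfbfaa  a
   12  edeffcbfbfaaecec$c  c
   13  effcbfbfaaecec$ced  d
   14  faaecec$cedeffcbfb  b
   15  fbfaaecec$cedeffcb  b
   16  fcbfbfaaecec$cedef  f
   17  ffcbfbfaaecec$cede  e

cfafcefe$ecacdbbfe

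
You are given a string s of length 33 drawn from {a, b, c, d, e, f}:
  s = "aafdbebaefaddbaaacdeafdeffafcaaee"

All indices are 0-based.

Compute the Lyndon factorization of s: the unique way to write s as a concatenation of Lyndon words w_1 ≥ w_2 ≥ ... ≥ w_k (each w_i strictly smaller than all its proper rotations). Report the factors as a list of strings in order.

emit factor 1: 'aafdbebaefaddb' (i=0, period=14)
emit factor 2: 'aaacdeafdeffafcaaee' (i=14, period=19)

["aafdbebaefaddb", "aaacdeafdeffafcaaee"]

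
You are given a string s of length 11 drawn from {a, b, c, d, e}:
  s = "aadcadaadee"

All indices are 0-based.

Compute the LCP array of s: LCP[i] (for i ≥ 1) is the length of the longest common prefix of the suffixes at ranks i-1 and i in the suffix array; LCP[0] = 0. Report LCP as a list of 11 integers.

[0, 3, 1, 2, 2, 0, 0, 1, 1, 0, 1]

sorted suffixes:
  #0 SA[0]=0  'aadcadaadee'
  #1 SA[1]=6  'aadee'
  #2 SA[2]=4  'adaadee'
  #3 SA[3]=1  'adcadaadee'
  #4 SA[4]=7  'adee'
  #5 SA[5]=3  'cadaadee'
  #6 SA[6]=5  'daadee'
  #7 SA[7]=2  'dcadaadee'
  #8 SA[8]=8  'dee'
  #9 SA[9]=10  'e'
  #10 SA[10]=9  'ee'

SA = [0, 6, 4, 1, 7, 3, 5, 2, 8, 10, 9]
rank  pair      lcp
   1  s[0:],s[6:]  3  'aad'
   2  s[6:],s[4:]  1  'a'
   3  s[4:],s[1:]  2  'ad'
   4  s[1:],s[7:]  2  'ad'
   5  s[7:],s[3:]  0  ''
   6  s[3:],s[5:]  0  ''
   7  s[5:],s[2:]  1  'd'
   8  s[2:],s[8:]  1  'd'
   9  s[8:],s[10:]  0  ''
  10  s[10:],s[9:]  1  'e'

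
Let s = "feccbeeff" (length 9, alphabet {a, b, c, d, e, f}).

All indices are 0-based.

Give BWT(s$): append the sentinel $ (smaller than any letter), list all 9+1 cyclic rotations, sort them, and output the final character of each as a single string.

fccefbef$e

rank  rotation    last
    0  $feccbeeff  f
    1  beeff$fecc  c
    2  cbeeff$fec  c
    3  ccbeeff$fe  e
    4  eccbeeff$f  f
    5  eeff$feccb  b
    6  eff$feccbe  e
    7  f$feccbeef  f
    8  feccbeeff$  $
    9  ff$feccbee  e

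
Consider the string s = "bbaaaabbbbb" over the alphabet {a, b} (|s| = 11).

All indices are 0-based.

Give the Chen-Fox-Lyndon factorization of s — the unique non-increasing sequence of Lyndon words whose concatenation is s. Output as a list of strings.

["b", "b", "aaaabbbbb"]

emit factor 1: 'b' (i=0, period=1)
emit factor 2: 'b' (i=1, period=1)
emit factor 3: 'aaaabbbbb' (i=2, period=9)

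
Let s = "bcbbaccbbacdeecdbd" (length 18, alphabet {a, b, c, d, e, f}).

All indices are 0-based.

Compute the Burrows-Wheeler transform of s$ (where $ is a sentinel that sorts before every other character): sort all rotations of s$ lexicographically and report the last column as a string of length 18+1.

rank  rotation             last
    0  $bcbbaccbbacdeecdbd  d
    1  accbbacdeecdbd$bcbb  b
    2  acdeecdbd$bcbbaccbb  b
    3  baccbbacdeecdbd$bcb  b
    4  bacdeecdbd$bcbbaccb  b
    5  bbaccbbacdeecdbd$bc  c
    6  bbacdeecdbd$bcbbacc  c
    7  bcbbaccbbacdeecdbd$  $
    8  bd$bcbbaccbbacdeecd  d
    9  cbbaccbbacdeecdbd$b  b
   10  cbbacdeecdbd$bcbbac  c
   11  ccbbacdeecdbd$bcbba  a
   12  cdbd$bcbbaccbbacdee  e
   13  cdeecdbd$bcbbaccbba  a
   14  d$bcbbaccbbacdeecdb  b
   15  dbd$bcbbaccbbacdeec  c
   16  deecdbd$bcbbaccbbac  c
   17  ecdbd$bcbbaccbbacde  e
   18  eecdbd$bcbbaccbbacd  d

dbbbbcc$dbcaeabcced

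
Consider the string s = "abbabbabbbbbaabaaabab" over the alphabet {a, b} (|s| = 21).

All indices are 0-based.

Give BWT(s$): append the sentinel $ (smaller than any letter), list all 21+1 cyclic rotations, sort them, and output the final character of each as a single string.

bbbabaa$bbaababbbaabba

rank  rotation                last
    0  $abbabbabbbbbaabaaabab  b
    1  aaabab$abbabbabbbbbaab  b
    2  aabaaabab$abbabbabbbbb  b
    3  aabab$abbabbabbbbbaaba  a
    4  ab$abbabbabbbbbaabaaab  b
    5  abaaabab$abbabbabbbbba  a
    6  abab$abbabbabbbbbaabaa  a
    7  abbabbabbbbbaabaaabab$  $
    8  abbabbbbbaabaaabab$abb  b
    9  abbbbbaabaaabab$abbabb  b
   10  b$abbabbabbbbbaabaaaba  a
   11  baaabab$abbabbabbbbbaa  a
   12  baabaaabab$abbabbabbbb  b
   13  bab$abbabbabbbbbaabaaa  a
   14  babbabbbbbaabaaabab$ab  b
   15  babbbbbaabaaabab$abbab  b
   16  bbaabaaabab$abbabbabbb  b
   17  bbabbabbbbbaabaaabab$a  a
   18  bbabbbbbaabaaabab$abba  a
   19  bbbaabaaabab$abbabbabb  b
   20  bbbbaabaaabab$abbabbab  b
   21  bbbbbaabaaabab$abbabba  a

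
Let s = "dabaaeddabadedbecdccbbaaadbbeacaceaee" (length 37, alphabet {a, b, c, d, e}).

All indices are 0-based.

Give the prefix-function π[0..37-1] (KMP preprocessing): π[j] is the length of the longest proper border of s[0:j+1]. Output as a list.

π[0] = 0
j=1 s[j]='a': π[1]=0 (border '')
j=2 s[j]='b': π[2]=0 (border '')
j=3 s[j]='a': π[3]=0 (border '')
j=4 s[j]='a': π[4]=0 (border '')
j=5 s[j]='e': π[5]=0 (border '')
j=6 s[j]='d': π[6]=1 (border 'd')
j=7 s[j]='d': k: 1→0; π[7]=1 (border 'd')
j=8 s[j]='a': π[8]=2 (border 'da')
j=9 s[j]='b': π[9]=3 (border 'dab')
j=10 s[j]='a': π[10]=4 (border 'daba')
j=11 s[j]='d': k: 4→0; π[11]=1 (border 'd')
j=12 s[j]='e': k: 1→0; π[12]=0 (border '')
j=13 s[j]='d': π[13]=1 (border 'd')
j=14 s[j]='b': k: 1→0; π[14]=0 (border '')
j=15 s[j]='e': π[15]=0 (border '')
j=16 s[j]='c': π[16]=0 (border '')
j=17 s[j]='d': π[17]=1 (border 'd')
j=18 s[j]='c': k: 1→0; π[18]=0 (border '')
j=19 s[j]='c': π[19]=0 (border '')
j=20 s[j]='b': π[20]=0 (border '')
j=21 s[j]='b': π[21]=0 (border '')
j=22 s[j]='a': π[22]=0 (border '')
j=23 s[j]='a': π[23]=0 (border '')
j=24 s[j]='a': π[24]=0 (border '')
j=25 s[j]='d': π[25]=1 (border 'd')
j=26 s[j]='b': k: 1→0; π[26]=0 (border '')
j=27 s[j]='b': π[27]=0 (border '')
j=28 s[j]='e': π[28]=0 (border '')
j=29 s[j]='a': π[29]=0 (border '')
j=30 s[j]='c': π[30]=0 (border '')
j=31 s[j]='a': π[31]=0 (border '')
j=32 s[j]='c': π[32]=0 (border '')
j=33 s[j]='e': π[33]=0 (border '')
j=34 s[j]='a': π[34]=0 (border '')
j=35 s[j]='e': π[35]=0 (border '')
j=36 s[j]='e': π[36]=0 (border '')

[0, 0, 0, 0, 0, 0, 1, 1, 2, 3, 4, 1, 0, 1, 0, 0, 0, 1, 0, 0, 0, 0, 0, 0, 0, 1, 0, 0, 0, 0, 0, 0, 0, 0, 0, 0, 0]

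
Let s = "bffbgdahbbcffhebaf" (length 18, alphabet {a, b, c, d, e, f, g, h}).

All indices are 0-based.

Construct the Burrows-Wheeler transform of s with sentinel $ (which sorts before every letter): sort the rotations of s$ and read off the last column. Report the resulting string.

rank  rotation             last
    0  $bffbgdahbbcffhebaf  f
    1  af$bffbgdahbbcffheb  b
    2  ahbbcffhebaf$bffbgd  d
    3  baf$bffbgdahbbcffhe  e
    4  bbcffhebaf$bffbgdah  h
    5  bcffhebaf$bffbgdahb  b
    6  bffbgdahbbcffhebaf$  $
    7  bgdahbbcffhebaf$bff  f
    8  cffhebaf$bffbgdahbb  b
    9  dahbbcffhebaf$bffbg  g
   10  ebaf$bffbgdahbbcffh  h
   11  f$bffbgdahbbcffheba  a
   12  fbgdahbbcffhebaf$bf  f
   13  ffbgdahbbcffhebaf$b  b
   14  ffhebaf$bffbgdahbbc  c
   15  fhebaf$bffbgdahbbcf  f
   16  gdahbbcffhebaf$bffb  b
   17  hbbcffhebaf$bffbgda  a
   18  hebaf$bffbgdahbbcff  f

fbdehb$fbghafbcfbaf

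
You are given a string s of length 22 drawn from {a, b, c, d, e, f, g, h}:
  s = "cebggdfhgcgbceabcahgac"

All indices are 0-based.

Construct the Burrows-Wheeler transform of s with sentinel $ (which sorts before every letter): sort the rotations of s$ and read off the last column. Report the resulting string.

cegcageabb$ggccdhchgbaf

rank  rotation                 last
    0  $cebggdfhgcgbceabcahgac  c
    1  abcahgac$cebggdfhgcgbce  e
    2  ac$cebggdfhgcgbceabcahg  g
    3  ahgac$cebggdfhgcgbceabc  c
    4  bcahgac$cebggdfhgcgbcea  a
    5  bceabcahgac$cebggdfhgcg  g
    6  bggdfhgcgbceabcahgac$ce  e
    7  c$cebggdfhgcgbceabcahga  a
    8  cahgac$cebggdfhgcgbceab  b
    9  ceabcahgac$cebggdfhgcgb  b
   10  cebggdfhgcgbceabcahgac$  $
   11  cgbceabcahgac$cebggdfhg  g
   12  dfhgcgbceabcahgac$cebgg  g
   13  eabcahgac$cebggdfhgcgbc  c
   14  ebggdfhgcgbceabcahgac$c  c
   15  fhgcgbceabcahgac$cebggd  d
   16  gac$cebggdfhgcgbceabcah  h
   17  gbceabcahgac$cebggdfhgc  c
   18  gcgbceabcahgac$cebggdfh  h
   19  gdfhgcgbceabcahgac$cebg  g
   20  ggdfhgcgbceabcahgac$ceb  b
   21  hgac$cebggdfhgcgbceabca  a
   22  hgcgbceabcahgac$cebggdf  f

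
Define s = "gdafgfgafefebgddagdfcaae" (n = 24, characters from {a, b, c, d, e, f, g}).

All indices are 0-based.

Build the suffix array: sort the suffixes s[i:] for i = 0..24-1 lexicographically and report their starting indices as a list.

rank→(start, suffix):
  0 → (21, 'aae')
  1 → (22, 'ae')
  2 → (7, 'afefebgddagdfcaae')
  3 → (2, 'afgfgafefebgddagdfcaae')
  4 → (16, 'agdfcaae')
  5 → (12, 'bgddagdfcaae')
  6 → (20, 'caae')
  7 → (1, 'dafgfgafefebgddagdfcaae')
  8 → (15, 'dagdfcaae')
  9 → (14, 'ddagdfcaae')
  10 → (18, 'dfcaae')
  11 → (23, 'e')
  12 → (11, 'ebgddagdfcaae')
  13 → (9, 'efebgddagdfcaae')
  14 → (19, 'fcaae')
  15 → (10, 'febgddagdfcaae')
  16 → (8, 'fefebgddagdfcaae')
  17 → (5, 'fgafefebgddagdfcaae')
  18 → (3, 'fgfgafefebgddagdfcaae')
  19 → (6, 'gafefebgddagdfcaae')
  20 → (0, 'gdafgfgafefebgddagdfcaae')
  21 → (13, 'gddagdfcaae')
  22 → (17, 'gdfcaae')
  23 → (4, 'gfgafefebgddagdfcaae')

[21, 22, 7, 2, 16, 12, 20, 1, 15, 14, 18, 23, 11, 9, 19, 10, 8, 5, 3, 6, 0, 13, 17, 4]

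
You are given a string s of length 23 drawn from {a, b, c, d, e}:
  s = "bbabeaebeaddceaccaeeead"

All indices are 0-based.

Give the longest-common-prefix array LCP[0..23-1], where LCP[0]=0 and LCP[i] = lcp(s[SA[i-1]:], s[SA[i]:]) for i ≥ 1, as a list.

rank | idx | suffix
   0 |   2 | abeaebeaddceaccaeeead
   1 |  14 | accaeeead
   2 |  21 | ad
   3 |   9 | addceaccaeeead
   4 |   5 | aebeaddceaccaeeead
   5 |  17 | aeeead
   6 |   1 | babeaebeaddceaccaeeead
   7 |   0 | bbabeaebeaddceaccaeeead
   8 |   7 | beaddceaccaeeead
   9 |   3 | beaebeaddceaccaeeead
  10 |  16 | caeeead
  11 |  15 | ccaeeead
  12 |  12 | ceaccaeeead
  13 |  22 | d
  14 |  11 | dceaccaeeead
  15 |  10 | ddceaccaeeead
  16 |  13 | eaccaeeead
  17 |  20 | ead
  18 |   8 | eaddceaccaeeead
  19 |   4 | eaebeaddceaccaeeead
  20 |   6 | ebeaddceaccaeeead
  21 |  19 | eead
  22 |  18 | eeead

SA = [2, 14, 21, 9, 5, 17, 1, 0, 7, 3, 16, 15, 12, 22, 11, 10, 13, 20, 8, 4, 6, 19, 18]
[i] adj suffixes → lcp
  [1] 2/14 → 1 ('a')
  [2] 14/21 → 1 ('a')
  [3] 21/9 → 2 ('ad')
  [4] 9/5 → 1 ('a')
  [5] 5/17 → 2 ('ae')
  [6] 17/1 → 0 ('')
  [7] 1/0 → 1 ('b')
  [8] 0/7 → 1 ('b')
  [9] 7/3 → 3 ('bea')
  [10] 3/16 → 0 ('')
  [11] 16/15 → 1 ('c')
  [12] 15/12 → 1 ('c')
  [13] 12/22 → 0 ('')
  [14] 22/11 → 1 ('d')
  [15] 11/10 → 1 ('d')
  [16] 10/13 → 0 ('')
  [17] 13/20 → 2 ('ea')
  [18] 20/8 → 3 ('ead')
  [19] 8/4 → 2 ('ea')
  [20] 4/6 → 1 ('e')
  [21] 6/19 → 1 ('e')
  [22] 19/18 → 2 ('ee')

[0, 1, 1, 2, 1, 2, 0, 1, 1, 3, 0, 1, 1, 0, 1, 1, 0, 2, 3, 2, 1, 1, 2]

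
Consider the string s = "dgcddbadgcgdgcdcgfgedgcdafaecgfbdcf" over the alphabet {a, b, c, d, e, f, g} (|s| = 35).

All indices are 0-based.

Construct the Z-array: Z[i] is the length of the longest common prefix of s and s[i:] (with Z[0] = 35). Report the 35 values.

Z[0]=35
i=1: outside box; Z[1]=0
i=2: outside box; Z[2]=0
i=3: outside box; Z[3]=1 grow→box=[3,4)
i=4: outside box; Z[4]=1 grow→box=[4,5)
i=5: outside box; Z[5]=0
i=6: outside box; Z[6]=0
i=7: outside box; Z[7]=3 grow→box=[7,10)
i=8: min(r-i=2, Z[1]=0)=0; Z[8]=0
i=9: min(r-i=1, Z[2]=0)=0; Z[9]=0
i=10: outside box; Z[10]=0
i=11: outside box; Z[11]=4 grow→box=[11,15)
i=12: min(r-i=3, Z[1]=0)=0; Z[12]=0
i=13: min(r-i=2, Z[2]=0)=0; Z[13]=0
i=14: min(r-i=1, Z[3]=1)=1; Z[14]=1
i=15: outside box; Z[15]=0
i=16: outside box; Z[16]=0
i=17: outside box; Z[17]=0
i=18: outside box; Z[18]=0
i=19: outside box; Z[19]=0
i=20: outside box; Z[20]=4 grow→box=[20,24)
i=21: min(r-i=3, Z[1]=0)=0; Z[21]=0
i=22: min(r-i=2, Z[2]=0)=0; Z[22]=0
i=23: min(r-i=1, Z[3]=1)=1; Z[23]=1
i=24: outside box; Z[24]=0
i=25: outside box; Z[25]=0
i=26: outside box; Z[26]=0
i=27: outside box; Z[27]=0
i=28: outside box; Z[28]=0
i=29: outside box; Z[29]=0
i=30: outside box; Z[30]=0
i=31: outside box; Z[31]=0
i=32: outside box; Z[32]=1 grow→box=[32,33)
i=33: outside box; Z[33]=0
i=34: outside box; Z[34]=0

[35, 0, 0, 1, 1, 0, 0, 3, 0, 0, 0, 4, 0, 0, 1, 0, 0, 0, 0, 0, 4, 0, 0, 1, 0, 0, 0, 0, 0, 0, 0, 0, 1, 0, 0]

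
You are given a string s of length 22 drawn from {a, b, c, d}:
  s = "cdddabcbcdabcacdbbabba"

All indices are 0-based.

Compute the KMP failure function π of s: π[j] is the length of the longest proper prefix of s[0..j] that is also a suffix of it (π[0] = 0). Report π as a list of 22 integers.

π[0] = 0
j=1 s[j]='d': π[1]=0 (border '')
j=2 s[j]='d': π[2]=0 (border '')
j=3 s[j]='d': π[3]=0 (border '')
j=4 s[j]='a': π[4]=0 (border '')
j=5 s[j]='b': π[5]=0 (border '')
j=6 s[j]='c': π[6]=1 (border 'c')
j=7 s[j]='b': k: 1→0; π[7]=0 (border '')
j=8 s[j]='c': π[8]=1 (border 'c')
j=9 s[j]='d': π[9]=2 (border 'cd')
j=10 s[j]='a': k: 2→0; π[10]=0 (border '')
j=11 s[j]='b': π[11]=0 (border '')
j=12 s[j]='c': π[12]=1 (border 'c')
j=13 s[j]='a': k: 1→0; π[13]=0 (border '')
j=14 s[j]='c': π[14]=1 (border 'c')
j=15 s[j]='d': π[15]=2 (border 'cd')
j=16 s[j]='b': k: 2→0; π[16]=0 (border '')
j=17 s[j]='b': π[17]=0 (border '')
j=18 s[j]='a': π[18]=0 (border '')
j=19 s[j]='b': π[19]=0 (border '')
j=20 s[j]='b': π[20]=0 (border '')
j=21 s[j]='a': π[21]=0 (border '')

[0, 0, 0, 0, 0, 0, 1, 0, 1, 2, 0, 0, 1, 0, 1, 2, 0, 0, 0, 0, 0, 0]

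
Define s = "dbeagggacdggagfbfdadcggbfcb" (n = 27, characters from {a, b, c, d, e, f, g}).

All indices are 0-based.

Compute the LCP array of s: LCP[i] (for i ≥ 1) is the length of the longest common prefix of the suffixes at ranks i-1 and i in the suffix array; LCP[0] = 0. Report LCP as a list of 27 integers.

[0, 1, 1, 2, 0, 1, 1, 2, 0, 1, 1, 0, 1, 1, 1, 0, 0, 1, 1, 0, 2, 1, 1, 1, 3, 2, 2]

rank→(start, suffix):
  0 → (7, 'acdggagfbfdadcggbfcb')
  1 → (18, 'adcggbfcb')
  2 → (12, 'agfbfdadcggbfcb')
  3 → (3, 'agggacdggagfbfdadcggbfcb')
  4 → (26, 'b')
  5 → (1, 'beagggacdggagfbfdadcggbfcb')
  6 → (23, 'bfcb')
  7 → (15, 'bfdadcggbfcb')
  8 → (25, 'cb')
  9 → (8, 'cdggagfbfdadcggbfcb')
  10 → (20, 'cggbfcb')
  11 → (17, 'dadcggbfcb')
  12 → (0, 'dbeagggacdggagfbfdadcggbfcb')
  13 → (19, 'dcggbfcb')
  14 → (9, 'dggagfbfdadcggbfcb')
  15 → (2, 'eagggacdggagfbfdadcggbfcb')
  16 → (14, 'fbfdadcggbfcb')
  17 → (24, 'fcb')
  18 → (16, 'fdadcggbfcb')
  19 → (6, 'gacdggagfbfdadcggbfcb')
  20 → (11, 'gagfbfdadcggbfcb')
  21 → (22, 'gbfcb')
  22 → (13, 'gfbfdadcggbfcb')
  23 → (5, 'ggacdggagfbfdadcggbfcb')
  24 → (10, 'ggagfbfdadcggbfcb')
  25 → (21, 'ggbfcb')
  26 → (4, 'gggacdggagfbfdadcggbfcb')

SA = [7, 18, 12, 3, 26, 1, 23, 15, 25, 8, 20, 17, 0, 19, 9, 2, 14, 24, 16, 6, 11, 22, 13, 5, 10, 21, 4]
[i] adj suffixes → lcp
  [1] 7/18 → 1 ('a')
  [2] 18/12 → 1 ('a')
  [3] 12/3 → 2 ('ag')
  [4] 3/26 → 0 ('')
  [5] 26/1 → 1 ('b')
  [6] 1/23 → 1 ('b')
  [7] 23/15 → 2 ('bf')
  [8] 15/25 → 0 ('')
  [9] 25/8 → 1 ('c')
  [10] 8/20 → 1 ('c')
  [11] 20/17 → 0 ('')
  [12] 17/0 → 1 ('d')
  [13] 0/19 → 1 ('d')
  [14] 19/9 → 1 ('d')
  [15] 9/2 → 0 ('')
  [16] 2/14 → 0 ('')
  [17] 14/24 → 1 ('f')
  [18] 24/16 → 1 ('f')
  [19] 16/6 → 0 ('')
  [20] 6/11 → 2 ('ga')
  [21] 11/22 → 1 ('g')
  [22] 22/13 → 1 ('g')
  [23] 13/5 → 1 ('g')
  [24] 5/10 → 3 ('gga')
  [25] 10/21 → 2 ('gg')
  [26] 21/4 → 2 ('gg')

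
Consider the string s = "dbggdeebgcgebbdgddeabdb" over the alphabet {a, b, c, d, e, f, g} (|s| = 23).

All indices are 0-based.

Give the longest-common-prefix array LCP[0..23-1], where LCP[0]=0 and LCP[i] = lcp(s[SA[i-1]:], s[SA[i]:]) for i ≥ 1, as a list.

[0, 0, 1, 1, 2, 1, 2, 0, 0, 2, 1, 1, 2, 1, 0, 1, 2, 1, 0, 1, 2, 1, 1]

rank | idx | suffix
   0 |  19 | abdb
   1 |  22 | b
   2 |  12 | bbdgddeabdb
   3 |  20 | bdb
   4 |  13 | bdgddeabdb
   5 |   7 | bgcgebbdgddeabdb
   6 |   1 | bggdeebgcgebbdgddeabdb
   7 |   9 | cgebbdgddeabdb
   8 |  21 | db
   9 |   0 | dbggdeebgcgebbdgddeabdb
  10 |  16 | ddeabdb
  11 |  17 | deabdb
  12 |   4 | deebgcgebbdgddeabdb
  13 |  14 | dgddeabdb
  14 |  18 | eabdb
  15 |  11 | ebbdgddeabdb
  16 |   6 | ebgcgebbdgddeabdb
  17 |   5 | eebgcgebbdgddeabdb
  18 |   8 | gcgebbdgddeabdb
  19 |  15 | gddeabdb
  20 |   3 | gdeebgcgebbdgddeabdb
  21 |  10 | gebbdgddeabdb
  22 |   2 | ggdeebgcgebbdgddeabdb

SA = [19, 22, 12, 20, 13, 7, 1, 9, 21, 0, 16, 17, 4, 14, 18, 11, 6, 5, 8, 15, 3, 10, 2]
[i] adj suffixes → lcp
  [1] 19/22 → 0 ('')
  [2] 22/12 → 1 ('b')
  [3] 12/20 → 1 ('b')
  [4] 20/13 → 2 ('bd')
  [5] 13/7 → 1 ('b')
  [6] 7/1 → 2 ('bg')
  [7] 1/9 → 0 ('')
  [8] 9/21 → 0 ('')
  [9] 21/0 → 2 ('db')
  [10] 0/16 → 1 ('d')
  [11] 16/17 → 1 ('d')
  [12] 17/4 → 2 ('de')
  [13] 4/14 → 1 ('d')
  [14] 14/18 → 0 ('')
  [15] 18/11 → 1 ('e')
  [16] 11/6 → 2 ('eb')
  [17] 6/5 → 1 ('e')
  [18] 5/8 → 0 ('')
  [19] 8/15 → 1 ('g')
  [20] 15/3 → 2 ('gd')
  [21] 3/10 → 1 ('g')
  [22] 10/2 → 1 ('g')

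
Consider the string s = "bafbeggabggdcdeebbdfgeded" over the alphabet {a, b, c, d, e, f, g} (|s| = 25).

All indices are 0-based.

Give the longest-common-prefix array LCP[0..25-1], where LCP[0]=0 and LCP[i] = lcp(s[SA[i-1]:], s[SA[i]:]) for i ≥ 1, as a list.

sorted suffixes:
  #0 SA[0]=7  'abggdcdeebbdfgeded'
  #1 SA[1]=1  'afbeggabggdcdeebbdfgeded'
  #2 SA[2]=0  'bafbeggabggdcdeebbdfgeded'
  #3 SA[3]=16  'bbdfgeded'
  #4 SA[4]=17  'bdfgeded'
  #5 SA[5]=3  'beggabggdcdeebbdfgeded'
  #6 SA[6]=8  'bggdcdeebbdfgeded'
  #7 SA[7]=12  'cdeebbdfgeded'
  #8 SA[8]=24  'd'
  #9 SA[9]=11  'dcdeebbdfgeded'
  #10 SA[10]=22  'ded'
  #11 SA[11]=13  'deebbdfgeded'
  #12 SA[12]=18  'dfgeded'
  #13 SA[13]=15  'ebbdfgeded'
  #14 SA[14]=23  'ed'
  #15 SA[15]=21  'eded'
  #16 SA[16]=14  'eebbdfgeded'
  #17 SA[17]=4  'eggabggdcdeebbdfgeded'
  #18 SA[18]=2  'fbeggabggdcdeebbdfgeded'
  #19 SA[19]=19  'fgeded'
  #20 SA[20]=6  'gabggdcdeebbdfgeded'
  #21 SA[21]=10  'gdcdeebbdfgeded'
  #22 SA[22]=20  'geded'
  #23 SA[23]=5  'ggabggdcdeebbdfgeded'
  #24 SA[24]=9  'ggdcdeebbdfgeded'

SA = [7, 1, 0, 16, 17, 3, 8, 12, 24, 11, 22, 13, 18, 15, 23, 21, 14, 4, 2, 19, 6, 10, 20, 5, 9]
rank  pair      lcp
   1  s[7:],s[1:]  1  'a'
   2  s[1:],s[0:]  0  ''
   3  s[0:],s[16:]  1  'b'
   4  s[16:],s[17:]  1  'b'
   5  s[17:],s[3:]  1  'b'
   6  s[3:],s[8:]  1  'b'
   7  s[8:],s[12:]  0  ''
   8  s[12:],s[24:]  0  ''
   9  s[24:],s[11:]  1  'd'
  10  s[11:],s[22:]  1  'd'
  11  s[22:],s[13:]  2  'de'
  12  s[13:],s[18:]  1  'd'
  13  s[18:],s[15:]  0  ''
  14  s[15:],s[23:]  1  'e'
  15  s[23:],s[21:]  2  'ed'
  16  s[21:],s[14:]  1  'e'
  17  s[14:],s[4:]  1  'e'
  18  s[4:],s[2:]  0  ''
  19  s[2:],s[19:]  1  'f'
  20  s[19:],s[6:]  0  ''
  21  s[6:],s[10:]  1  'g'
  22  s[10:],s[20:]  1  'g'
  23  s[20:],s[5:]  1  'g'
  24  s[5:],s[9:]  2  'gg'

[0, 1, 0, 1, 1, 1, 1, 0, 0, 1, 1, 2, 1, 0, 1, 2, 1, 1, 0, 1, 0, 1, 1, 1, 2]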